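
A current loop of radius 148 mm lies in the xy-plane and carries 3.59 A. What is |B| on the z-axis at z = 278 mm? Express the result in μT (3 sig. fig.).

B ≈ 1.58 μT

On the axis of a circular loop, B = μ₀IR² / [2(R²+z²)^(3/2)].
R² + z² = (0.148)² + (0.278)² = 0.09919 m², and (R²+z²)^(3/2) = 3.12×10⁻² m³.
B = (4π×10⁻⁷ × 3.59 × 0.0219) / (2 × 3.12×10⁻²) = 1.58×10⁻⁶ T.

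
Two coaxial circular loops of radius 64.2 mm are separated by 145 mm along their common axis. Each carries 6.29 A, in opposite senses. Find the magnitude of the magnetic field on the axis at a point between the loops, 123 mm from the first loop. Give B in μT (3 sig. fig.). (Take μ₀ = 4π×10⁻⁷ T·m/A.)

Each loop contributes B = μ₀IR²/[2(R²+z²)^(3/2)] on the axis, with z measured from that loop.
Loop 1 (z = 0.123 m): B₁ = 6.10×10⁻⁶ T. Loop 2 (z = 0.022 m): B₂ = 5.21×10⁻⁵ T.
The fields oppose: B = |B₁ − B₂| = 4.60×10⁻⁵ T.

B ≈ 46.0 μT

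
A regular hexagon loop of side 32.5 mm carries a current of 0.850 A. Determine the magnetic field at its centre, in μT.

Each side is a finite straight segment at perpendicular distance d = a/(2 tan(π/6)) = 0.02815 m from the centre, with end-angles ±π/6.
One side contributes B₁ = (μ₀I/4πd)·2 sin(π/6) = 3.02×10⁻⁶ T.
All 6 sides add in the same direction: B = 6 × 3.02×10⁻⁶ = 1.81×10⁻⁵ T.

B ≈ 18.1 μT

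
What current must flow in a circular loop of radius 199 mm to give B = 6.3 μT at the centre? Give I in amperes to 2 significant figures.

I ≈ 2.0 A

At the centre of a circular loop B = μ₀I/(2R), so I = 2RB/μ₀.
With R = 0.199 m, I = 2 × 0.199 × 6.30×10⁻⁶ / (4π×10⁻⁷) = 2.00 A.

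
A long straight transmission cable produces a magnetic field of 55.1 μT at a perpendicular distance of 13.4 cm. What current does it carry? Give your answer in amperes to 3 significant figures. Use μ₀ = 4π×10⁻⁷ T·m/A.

I ≈ 36.9 A

For a long straight wire B = μ₀I/(2πd), so I = 2πdB/μ₀.
I = 2π × 0.134 × 5.51×10⁻⁵ / (4π×10⁻⁷) = 36.9 A.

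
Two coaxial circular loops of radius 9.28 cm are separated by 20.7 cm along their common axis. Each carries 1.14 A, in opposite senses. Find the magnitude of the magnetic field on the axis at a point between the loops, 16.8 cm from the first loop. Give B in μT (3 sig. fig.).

Each loop contributes B = μ₀IR²/[2(R²+z²)^(3/2)] on the axis, with z measured from that loop.
Loop 1 (z = 0.168 m): B₁ = 8.73×10⁻⁷ T. Loop 2 (z = 0.039 m): B₂ = 6.05×10⁻⁶ T.
The fields oppose: B = |B₁ − B₂| = 5.18×10⁻⁶ T.

B ≈ 5.18 μT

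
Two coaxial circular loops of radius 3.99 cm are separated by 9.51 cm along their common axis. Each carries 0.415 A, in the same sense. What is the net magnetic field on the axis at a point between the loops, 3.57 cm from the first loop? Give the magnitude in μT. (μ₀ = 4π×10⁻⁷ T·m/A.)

Each loop contributes B = μ₀IR²/[2(R²+z²)^(3/2)] on the axis, with z measured from that loop.
Loop 1 (z = 0.0357 m): B₁ = 2.70×10⁻⁶ T. Loop 2 (z = 0.0594 m): B₂ = 1.13×10⁻⁶ T.
The fields add: B = B₁ + B₂ = 3.84×10⁻⁶ T.

B ≈ 3.84 μT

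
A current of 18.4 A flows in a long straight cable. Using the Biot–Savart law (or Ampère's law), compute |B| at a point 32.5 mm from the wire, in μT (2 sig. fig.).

B ≈ 110 μT

For an infinitely long straight wire, B = μ₀I/(2πd).
B = (4π×10⁻⁷ × 18.4) / (2π × 0.0325) = 1.13×10⁻⁴ T.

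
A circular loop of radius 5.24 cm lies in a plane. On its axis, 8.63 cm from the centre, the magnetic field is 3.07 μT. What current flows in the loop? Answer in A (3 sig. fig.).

On the axis of a loop, B = μ₀IR²/[2(R²+z²)^(3/2)], so I = 2B(R²+z²)^(3/2)/(μ₀R²).
R² + z² = 0.002746 + 0.007448 = 0.01019 m²; raised to 3/2 gives 1.03×10⁻³ m³.
I = 2 × 3.07×10⁻⁶ × 1.03×10⁻³ / (1.26×10⁻⁶ × 0.002746) = 1.83 A.

I ≈ 1.83 A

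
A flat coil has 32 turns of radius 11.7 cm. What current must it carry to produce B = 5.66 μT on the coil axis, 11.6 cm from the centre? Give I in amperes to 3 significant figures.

I ≈ 0.0920 A

For an N-turn coil, B = Nμ₀IR²/[2(R²+z²)^(3/2)] with R = 0.117 m, z = 0.116 m, so I = 2B(R²+z²)^(3/2)/(Nμ₀R²) = 2 × 5.66×10⁻⁶ × 4.47×10⁻³ / (32 × 4π×10⁻⁷ × 0.01369) = 9.20×10⁻² A.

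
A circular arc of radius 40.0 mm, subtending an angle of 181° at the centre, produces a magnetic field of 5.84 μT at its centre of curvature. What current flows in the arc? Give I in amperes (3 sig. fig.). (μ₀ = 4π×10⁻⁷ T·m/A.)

For a circular arc, B = μ₀Iφ/(4πR) with φ in radians; here φ = 3.159 rad.
So I = 4πRB/(μ₀φ) = 4π × 0.04 × 5.84×10⁻⁶ / (4π×10⁻⁷ × 3.159) = 0.739 A.

I ≈ 0.739 A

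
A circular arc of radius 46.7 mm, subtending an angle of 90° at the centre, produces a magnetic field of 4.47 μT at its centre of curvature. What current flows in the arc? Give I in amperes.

I ≈ 1.33 A

For a circular arc, B = μ₀Iφ/(4πR) with φ in radians; here φ = 1.571 rad.
So I = 4πRB/(μ₀φ) = 4π × 0.0467 × 4.47×10⁻⁶ / (4π×10⁻⁷ × 1.571) = 1.33 A.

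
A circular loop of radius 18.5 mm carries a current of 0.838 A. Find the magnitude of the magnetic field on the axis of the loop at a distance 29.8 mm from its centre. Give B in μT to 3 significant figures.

On the axis of a circular loop, B = μ₀IR² / [2(R²+z²)^(3/2)].
R² + z² = (0.0185)² + (0.0298)² = 0.00123 m², and (R²+z²)^(3/2) = 4.32×10⁻⁵ m³.
B = (4π×10⁻⁷ × 0.838 × 0.0003422) / (2 × 4.32×10⁻⁵) = 4.18×10⁻⁶ T.

B ≈ 4.18 μT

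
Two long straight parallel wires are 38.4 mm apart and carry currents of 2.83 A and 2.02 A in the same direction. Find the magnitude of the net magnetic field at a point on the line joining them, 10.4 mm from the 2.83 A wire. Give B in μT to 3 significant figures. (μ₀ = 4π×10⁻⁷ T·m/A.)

Each long wire gives B = μ₀I/(2πd). Distances are d₁ = 0.0104 m and d₂ = 0.028 m.
B₁ = 5.44×10⁻⁵ T, B₂ = 1.44×10⁻⁵ T.
Between parallel currents the two contributions point in opposite directions, so they subtract. B = |B₁ − B₂| = |5.44×10⁻⁵ − 1.44×10⁻⁵| = 4.00×10⁻⁵ T.

B ≈ 40.0 μT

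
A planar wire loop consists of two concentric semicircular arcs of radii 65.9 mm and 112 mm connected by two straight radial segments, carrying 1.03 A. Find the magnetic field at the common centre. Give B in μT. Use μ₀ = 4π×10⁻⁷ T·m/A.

B ≈ 2.02 μT

The radial connectors point toward the centre, so dl × r̂ = 0 and they contribute nothing.
Each semicircle gives μ₀I/(4R): inner arc 4.91×10⁻⁶ T, outer arc 2.89×10⁻⁶ T.
The two arcs carry current in opposite angular senses, so their fields oppose: B = |4.91×10⁻⁶ − 2.89×10⁻⁶| = 2.02×10⁻⁶ T.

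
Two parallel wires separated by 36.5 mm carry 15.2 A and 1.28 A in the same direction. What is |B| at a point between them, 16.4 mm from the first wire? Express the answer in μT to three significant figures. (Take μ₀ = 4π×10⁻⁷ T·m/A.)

B ≈ 173 μT

Each long wire gives B = μ₀I/(2πd). Distances are d₁ = 0.0164 m and d₂ = 0.0201 m.
B₁ = 1.85×10⁻⁴ T, B₂ = 1.27×10⁻⁵ T.
Between parallel currents the two contributions point in opposite directions, so they subtract. B = |B₁ − B₂| = |1.85×10⁻⁴ − 1.27×10⁻⁵| = 1.73×10⁻⁴ T.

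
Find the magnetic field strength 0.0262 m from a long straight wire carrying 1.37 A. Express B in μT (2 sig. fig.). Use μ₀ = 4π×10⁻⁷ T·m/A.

For an infinitely long straight wire, B = μ₀I/(2πd).
B = (4π×10⁻⁷ × 1.37) / (2π × 0.0262) = 1.05×10⁻⁵ T.

B ≈ 10 μT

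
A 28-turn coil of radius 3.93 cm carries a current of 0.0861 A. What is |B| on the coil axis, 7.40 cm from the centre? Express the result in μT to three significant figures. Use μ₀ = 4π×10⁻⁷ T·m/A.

B ≈ 3.98 μT

For an N-turn flat coil, B = Nμ₀IR²/[2(R²+z²)^(3/2)] with R = 0.0393 m, z = 0.074 m.
B = 28 × 1.42×10⁻⁷ T = 3.98×10⁻⁶ T.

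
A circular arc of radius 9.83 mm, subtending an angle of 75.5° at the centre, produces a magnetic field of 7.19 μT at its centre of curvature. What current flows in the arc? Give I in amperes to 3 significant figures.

For a circular arc, B = μ₀Iφ/(4πR) with φ in radians; here φ = 1.318 rad.
So I = 4πRB/(μ₀φ) = 4π × 0.00983 × 7.19×10⁻⁶ / (4π×10⁻⁷ × 1.318) = 0.536 A.

I ≈ 0.536 A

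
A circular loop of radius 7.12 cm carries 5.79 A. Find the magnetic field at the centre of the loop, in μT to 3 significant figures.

B ≈ 51.1 μT

At the centre of a circular loop the Biot–Savart law gives B = μ₀I/(2R).
B = (4π×10⁻⁷ × 5.79) / (2 × 0.0712) = 5.11×10⁻⁵ T.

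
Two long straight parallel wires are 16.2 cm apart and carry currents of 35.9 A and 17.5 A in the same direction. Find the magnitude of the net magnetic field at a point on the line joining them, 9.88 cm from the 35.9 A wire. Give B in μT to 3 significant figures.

B ≈ 17.3 μT

Each long wire gives B = μ₀I/(2πd). Distances are d₁ = 0.0988 m and d₂ = 0.0632 m.
B₁ = 7.27×10⁻⁵ T, B₂ = 5.54×10⁻⁵ T.
Between parallel currents the two contributions point in opposite directions, so they subtract. B = |B₁ − B₂| = |7.27×10⁻⁵ − 5.54×10⁻⁵| = 1.73×10⁻⁵ T.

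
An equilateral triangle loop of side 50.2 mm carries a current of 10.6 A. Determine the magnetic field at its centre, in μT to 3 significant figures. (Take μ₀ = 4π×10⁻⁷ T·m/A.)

Each side is a finite straight segment at perpendicular distance d = a/(2 tan(π/3)) = 0.01449 m from the centre, with end-angles ±π/3.
One side contributes B₁ = (μ₀I/4πd)·2 sin(π/3) = 1.27×10⁻⁴ T.
All 3 sides add in the same direction: B = 3 × 1.27×10⁻⁴ = 3.80×10⁻⁴ T.

B ≈ 380 μT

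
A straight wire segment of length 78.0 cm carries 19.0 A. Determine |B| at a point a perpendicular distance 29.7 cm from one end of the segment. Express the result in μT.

B ≈ 5.98 μT

For a finite straight segment, B = (μ₀I/4πd)(sinθ₁ + sinθ₂), where θ₁, θ₂ are the angles from the perpendicular to each end.
The perpendicular foot is at one end, so the two end-offsets along the wire are 0 and L = 0.78 m.
sinθ₁ = 0/√(0²+0.297²) = 0.0000; sinθ₂ = 0.78/√(0.78²+0.297²) = 0.9345.
B = (4π×10⁻⁷ × 19.0) / (4π × 0.297) × (0.0000 + 0.9345) = 5.98×10⁻⁶ T.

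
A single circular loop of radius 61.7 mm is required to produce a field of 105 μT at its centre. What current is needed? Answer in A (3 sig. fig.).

I ≈ 10.3 A

At the centre of a circular loop B = μ₀I/(2R), so I = 2RB/μ₀.
With R = 0.0617 m, I = 2 × 0.0617 × 1.05×10⁻⁴ / (4π×10⁻⁷) = 10.3 A.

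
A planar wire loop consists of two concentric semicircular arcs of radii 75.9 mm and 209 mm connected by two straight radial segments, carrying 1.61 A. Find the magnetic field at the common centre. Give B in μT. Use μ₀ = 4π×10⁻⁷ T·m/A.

The radial connectors point toward the centre, so dl × r̂ = 0 and they contribute nothing.
Each semicircle gives μ₀I/(4R): inner arc 6.66×10⁻⁶ T, outer arc 2.42×10⁻⁶ T.
The two arcs carry current in opposite angular senses, so their fields oppose: B = |6.66×10⁻⁶ − 2.42×10⁻⁶| = 4.24×10⁻⁶ T.

B ≈ 4.24 μT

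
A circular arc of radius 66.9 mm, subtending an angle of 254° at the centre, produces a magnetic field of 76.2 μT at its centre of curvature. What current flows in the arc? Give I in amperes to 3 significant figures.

I ≈ 11.5 A

For a circular arc, B = μ₀Iφ/(4πR) with φ in radians; here φ = 4.433 rad.
So I = 4πRB/(μ₀φ) = 4π × 0.0669 × 7.62×10⁻⁵ / (4π×10⁻⁷ × 4.433) = 11.5 A.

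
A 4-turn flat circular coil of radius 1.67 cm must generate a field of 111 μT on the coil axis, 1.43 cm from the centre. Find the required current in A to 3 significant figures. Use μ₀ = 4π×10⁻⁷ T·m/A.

I ≈ 1.68 A

For an N-turn coil, B = Nμ₀IR²/[2(R²+z²)^(3/2)] with R = 0.0167 m, z = 0.0143 m, so I = 2B(R²+z²)^(3/2)/(Nμ₀R²) = 2 × 1.11×10⁻⁴ × 1.06×10⁻⁵ / (4 × 4π×10⁻⁷ × 0.0002789) = 1.68 A.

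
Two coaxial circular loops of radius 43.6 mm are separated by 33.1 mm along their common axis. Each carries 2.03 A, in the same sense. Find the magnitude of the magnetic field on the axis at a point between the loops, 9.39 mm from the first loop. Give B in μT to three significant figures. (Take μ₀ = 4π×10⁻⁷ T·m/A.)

B ≈ 47.2 μT

Each loop contributes B = μ₀IR²/[2(R²+z²)^(3/2)] on the axis, with z measured from that loop.
Loop 1 (z = 0.00939 m): B₁ = 2.73×10⁻⁵ T. Loop 2 (z = 0.02371 m): B₂ = 1.98×10⁻⁵ T.
The fields add: B = B₁ + B₂ = 4.72×10⁻⁵ T.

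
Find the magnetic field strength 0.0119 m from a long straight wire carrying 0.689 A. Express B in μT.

B ≈ 11.6 μT

For an infinitely long straight wire, B = μ₀I/(2πd).
B = (4π×10⁻⁷ × 0.689) / (2π × 0.0119) = 1.16×10⁻⁵ T.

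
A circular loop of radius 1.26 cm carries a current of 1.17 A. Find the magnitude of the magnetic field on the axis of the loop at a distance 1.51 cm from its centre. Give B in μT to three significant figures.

On the axis of a circular loop, B = μ₀IR² / [2(R²+z²)^(3/2)].
R² + z² = (0.0126)² + (0.0151)² = 0.0003868 m², and (R²+z²)^(3/2) = 7.61×10⁻⁶ m³.
B = (4π×10⁻⁷ × 1.17 × 0.0001588) / (2 × 7.61×10⁻⁶) = 1.53×10⁻⁵ T.

B ≈ 15.3 μT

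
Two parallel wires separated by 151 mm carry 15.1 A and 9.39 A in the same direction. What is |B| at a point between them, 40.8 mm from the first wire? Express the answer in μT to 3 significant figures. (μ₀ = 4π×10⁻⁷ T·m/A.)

B ≈ 57.0 μT

Each long wire gives B = μ₀I/(2πd). Distances are d₁ = 0.0408 m and d₂ = 0.1102 m.
B₁ = 7.40×10⁻⁵ T, B₂ = 1.70×10⁻⁵ T.
Between parallel currents the two contributions point in opposite directions, so they subtract. B = |B₁ − B₂| = |7.40×10⁻⁵ − 1.70×10⁻⁵| = 5.70×10⁻⁵ T.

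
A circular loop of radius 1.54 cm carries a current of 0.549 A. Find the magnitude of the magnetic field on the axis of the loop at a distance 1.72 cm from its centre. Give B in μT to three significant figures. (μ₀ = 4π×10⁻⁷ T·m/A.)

B ≈ 6.65 μT

On the axis of a circular loop, B = μ₀IR² / [2(R²+z²)^(3/2)].
R² + z² = (0.0154)² + (0.0172)² = 0.000533 m², and (R²+z²)^(3/2) = 1.23×10⁻⁵ m³.
B = (4π×10⁻⁷ × 0.549 × 0.0002372) / (2 × 1.23×10⁻⁵) = 6.65×10⁻⁶ T.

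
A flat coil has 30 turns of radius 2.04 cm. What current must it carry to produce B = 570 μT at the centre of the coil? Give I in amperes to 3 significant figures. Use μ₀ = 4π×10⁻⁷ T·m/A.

For an N-turn coil, B = Nμ₀I/(2R) with R = 0.0204 m, so I = 2RB/(Nμ₀) = 2 × 0.0204 × 5.70×10⁻⁴ / (30 × 4π×10⁻⁷) = 0.617 A.

I ≈ 0.617 A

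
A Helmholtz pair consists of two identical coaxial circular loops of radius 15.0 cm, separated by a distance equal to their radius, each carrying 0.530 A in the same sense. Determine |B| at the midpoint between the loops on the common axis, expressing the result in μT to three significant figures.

Each loop contributes B = μ₀IR²/[2(R²+z²)^(3/2)] on the axis, with z measured from that loop.
Loop 1 (z = 0.075 m): B₁ = 1.59×10⁻⁶ T. Loop 2 (z = 0.075 m): B₂ = 1.59×10⁻⁶ T.
The fields add: B = B₁ + B₂ = 3.18×10⁻⁶ T.

B ≈ 3.18 μT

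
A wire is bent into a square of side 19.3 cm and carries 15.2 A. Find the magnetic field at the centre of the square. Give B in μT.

Each side is a finite straight segment at perpendicular distance d = a/(2 tan(π/4)) = 0.0965 m from the centre, with end-angles ±π/4.
One side contributes B₁ = (μ₀I/4πd)·2 sin(π/4) = 2.23×10⁻⁵ T.
All 4 sides add in the same direction: B = 4 × 2.23×10⁻⁵ = 8.91×10⁻⁵ T.

B ≈ 89.1 μT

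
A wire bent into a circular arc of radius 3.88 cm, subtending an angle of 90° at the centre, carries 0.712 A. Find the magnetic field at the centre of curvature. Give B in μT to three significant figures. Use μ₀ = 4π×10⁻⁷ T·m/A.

The Biot–Savart field of a circular arc at its centre is B = μ₀Iφ/(4πR), with φ = 1.571 rad.
B = (4π×10⁻⁷ × 0.712 × 1.571) / (4π × 0.0388) = 2.88×10⁻⁶ T.

B ≈ 2.88 μT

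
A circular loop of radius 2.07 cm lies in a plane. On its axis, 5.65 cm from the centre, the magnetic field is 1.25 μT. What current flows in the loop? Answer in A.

On the axis of a loop, B = μ₀IR²/[2(R²+z²)^(3/2)], so I = 2B(R²+z²)^(3/2)/(μ₀R²).
R² + z² = 0.0004285 + 0.003192 = 0.003621 m²; raised to 3/2 gives 2.18×10⁻⁴ m³.
I = 2 × 1.25×10⁻⁶ × 2.18×10⁻⁴ / (1.26×10⁻⁶ × 0.0004285) = 1.01 A.

I ≈ 1.01 A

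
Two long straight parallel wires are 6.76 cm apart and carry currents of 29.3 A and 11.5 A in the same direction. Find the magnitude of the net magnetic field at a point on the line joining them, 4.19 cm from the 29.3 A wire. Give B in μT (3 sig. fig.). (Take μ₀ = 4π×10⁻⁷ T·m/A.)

B ≈ 50.4 μT

Each long wire gives B = μ₀I/(2πd). Distances are d₁ = 0.0419 m and d₂ = 0.0257 m.
B₁ = 1.40×10⁻⁴ T, B₂ = 8.95×10⁻⁵ T.
Between parallel currents the two contributions point in opposite directions, so they subtract. B = |B₁ − B₂| = |1.40×10⁻⁴ − 8.95×10⁻⁵| = 5.04×10⁻⁵ T.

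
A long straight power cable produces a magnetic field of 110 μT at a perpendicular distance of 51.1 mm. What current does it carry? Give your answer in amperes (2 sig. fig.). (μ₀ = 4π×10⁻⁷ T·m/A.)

I ≈ 28 A

For a long straight wire B = μ₀I/(2πd), so I = 2πdB/μ₀.
I = 2π × 0.0511 × 1.10×10⁻⁴ / (4π×10⁻⁷) = 28.1 A.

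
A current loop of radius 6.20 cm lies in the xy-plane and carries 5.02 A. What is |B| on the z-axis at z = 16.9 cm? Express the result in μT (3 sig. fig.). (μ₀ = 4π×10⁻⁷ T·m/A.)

On the axis of a circular loop, B = μ₀IR² / [2(R²+z²)^(3/2)].
R² + z² = (0.062)² + (0.169)² = 0.0324 m², and (R²+z²)^(3/2) = 5.83×10⁻³ m³.
B = (4π×10⁻⁷ × 5.02 × 0.003844) / (2 × 5.83×10⁻³) = 2.08×10⁻⁶ T.

B ≈ 2.08 μT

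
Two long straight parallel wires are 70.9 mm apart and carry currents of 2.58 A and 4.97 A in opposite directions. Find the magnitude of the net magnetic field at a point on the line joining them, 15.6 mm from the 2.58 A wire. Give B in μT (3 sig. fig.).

Each long wire gives B = μ₀I/(2πd). Distances are d₁ = 0.0156 m and d₂ = 0.0553 m.
B₁ = 3.31×10⁻⁵ T, B₂ = 1.80×10⁻⁵ T.
Between antiparallel currents both contributions point the same way, so they add. B = B₁ + B₂ = 3.31×10⁻⁵ + 1.80×10⁻⁵ = 5.11×10⁻⁵ T.

B ≈ 51.1 μT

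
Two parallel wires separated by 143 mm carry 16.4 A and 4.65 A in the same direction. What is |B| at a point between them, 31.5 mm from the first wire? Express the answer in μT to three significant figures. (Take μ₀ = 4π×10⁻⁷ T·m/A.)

B ≈ 95.8 μT

Each long wire gives B = μ₀I/(2πd). Distances are d₁ = 0.0315 m and d₂ = 0.1115 m.
B₁ = 1.04×10⁻⁴ T, B₂ = 8.34×10⁻⁶ T.
Between parallel currents the two contributions point in opposite directions, so they subtract. B = |B₁ − B₂| = |1.04×10⁻⁴ − 8.34×10⁻⁶| = 9.58×10⁻⁵ T.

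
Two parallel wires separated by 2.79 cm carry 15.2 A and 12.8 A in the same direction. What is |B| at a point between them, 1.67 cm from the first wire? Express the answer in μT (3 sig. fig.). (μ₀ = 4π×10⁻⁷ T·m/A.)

Each long wire gives B = μ₀I/(2πd). Distances are d₁ = 0.0167 m and d₂ = 0.0112 m.
B₁ = 1.82×10⁻⁴ T, B₂ = 2.29×10⁻⁴ T.
Between parallel currents the two contributions point in opposite directions, so they subtract. B = |B₁ − B₂| = |1.82×10⁻⁴ − 2.29×10⁻⁴| = 4.65×10⁻⁵ T.

B ≈ 46.5 μT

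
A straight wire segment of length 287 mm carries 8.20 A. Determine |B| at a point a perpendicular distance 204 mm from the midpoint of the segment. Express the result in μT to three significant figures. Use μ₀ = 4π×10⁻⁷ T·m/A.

For a finite straight segment, B = (μ₀I/4πd)(sinθ₁ + sinθ₂), where θ₁, θ₂ are the angles from the perpendicular to each end.
The perpendicular from the point meets the wire at its midpoint, so each end is L/2 = 0.1435 m away along the wire.
sinθ₁ = 0.1435/√(0.1435²+0.204²) = 0.5753; sinθ₂ = 0.1435/√(0.1435²+0.204²) = 0.5753.
B = (4π×10⁻⁷ × 8.20) / (4π × 0.204) × (0.5753 + 0.5753) = 4.63×10⁻⁶ T.

B ≈ 4.63 μT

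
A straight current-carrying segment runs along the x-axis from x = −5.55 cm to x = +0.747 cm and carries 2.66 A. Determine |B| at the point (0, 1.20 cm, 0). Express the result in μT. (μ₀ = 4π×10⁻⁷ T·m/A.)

B ≈ 33.4 μT

For a finite straight segment, B = (μ₀I/4πd)(sinθ₁ + sinθ₂), where θ₁, θ₂ are the angles from the perpendicular to each end.
The perpendicular distance is d = 0.012 m; the end-offsets along the wire are a = 0.0555 m and b = 0.00747 m.
sinθ₁ = 0.0555/√(0.0555²+0.012²) = 0.9774; sinθ₂ = 0.00747/√(0.00747²+0.012²) = 0.5285.
B = (4π×10⁻⁷ × 2.66) / (4π × 0.012) × (0.9774 + 0.5285) = 3.34×10⁻⁵ T.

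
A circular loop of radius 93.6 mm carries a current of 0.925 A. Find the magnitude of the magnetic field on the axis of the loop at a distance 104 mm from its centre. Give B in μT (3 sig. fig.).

B ≈ 1.86 μT

On the axis of a circular loop, B = μ₀IR² / [2(R²+z²)^(3/2)].
R² + z² = (0.0936)² + (0.104)² = 0.01958 m², and (R²+z²)^(3/2) = 2.74×10⁻³ m³.
B = (4π×10⁻⁷ × 0.925 × 0.008761) / (2 × 2.74×10⁻³) = 1.86×10⁻⁶ T.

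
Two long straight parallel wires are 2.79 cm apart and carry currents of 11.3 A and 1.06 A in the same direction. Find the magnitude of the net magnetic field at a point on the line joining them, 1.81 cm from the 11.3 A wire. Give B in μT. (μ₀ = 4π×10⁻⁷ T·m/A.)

B ≈ 103 μT

Each long wire gives B = μ₀I/(2πd). Distances are d₁ = 0.0181 m and d₂ = 0.0098 m.
B₁ = 1.25×10⁻⁴ T, B₂ = 2.16×10⁻⁵ T.
Between parallel currents the two contributions point in opposite directions, so they subtract. B = |B₁ − B₂| = |1.25×10⁻⁴ − 2.16×10⁻⁵| = 1.03×10⁻⁴ T.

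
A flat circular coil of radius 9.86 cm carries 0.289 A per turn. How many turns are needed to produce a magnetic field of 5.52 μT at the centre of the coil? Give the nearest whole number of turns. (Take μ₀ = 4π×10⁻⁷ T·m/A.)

N = 3

For an N-turn coil, B = Nμ₀I/(2R). A single turn gives B₁ = 1.84×10⁻⁶ T with R = 0.0986 m.
N = B/B₁ = 5.52×10⁻⁶ / 1.84×10⁻⁶ = 3.00.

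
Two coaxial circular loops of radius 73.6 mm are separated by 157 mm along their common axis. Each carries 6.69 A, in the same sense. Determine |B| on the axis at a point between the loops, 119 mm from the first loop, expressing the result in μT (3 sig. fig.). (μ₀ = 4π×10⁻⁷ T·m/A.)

B ≈ 48.4 μT

Each loop contributes B = μ₀IR²/[2(R²+z²)^(3/2)] on the axis, with z measured from that loop.
Loop 1 (z = 0.119 m): B₁ = 8.31×10⁻⁶ T. Loop 2 (z = 0.038 m): B₂ = 4.01×10⁻⁵ T.
The fields add: B = B₁ + B₂ = 4.84×10⁻⁵ T.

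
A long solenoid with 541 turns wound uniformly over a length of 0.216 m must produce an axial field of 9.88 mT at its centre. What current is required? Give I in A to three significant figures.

I ≈ 3.14 A

Inside a long solenoid B = μ₀nI with n = 2505 m⁻¹, so I = B/(μ₀n).
I = 9.88×10⁻³ / (4π×10⁻⁷ × 2505) = 3.14 A.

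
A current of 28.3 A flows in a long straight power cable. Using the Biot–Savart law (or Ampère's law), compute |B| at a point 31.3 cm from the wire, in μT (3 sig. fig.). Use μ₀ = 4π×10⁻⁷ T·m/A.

B ≈ 18.1 μT

For an infinitely long straight wire, B = μ₀I/(2πd).
B = (4π×10⁻⁷ × 28.3) / (2π × 0.313) = 1.81×10⁻⁵ T.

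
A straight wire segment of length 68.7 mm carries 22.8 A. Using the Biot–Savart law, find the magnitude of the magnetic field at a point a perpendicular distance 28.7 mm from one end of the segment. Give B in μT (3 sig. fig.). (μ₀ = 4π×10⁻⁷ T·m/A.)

For a finite straight segment, B = (μ₀I/4πd)(sinθ₁ + sinθ₂), where θ₁, θ₂ are the angles from the perpendicular to each end.
The perpendicular foot is at one end, so the two end-offsets along the wire are 0 and L = 0.0687 m.
sinθ₁ = 0/√(0²+0.0287²) = 0.0000; sinθ₂ = 0.0687/√(0.0687²+0.0287²) = 0.9227.
B = (4π×10⁻⁷ × 22.8) / (4π × 0.0287) × (0.0000 + 0.9227) = 7.33×10⁻⁵ T.

B ≈ 73.3 μT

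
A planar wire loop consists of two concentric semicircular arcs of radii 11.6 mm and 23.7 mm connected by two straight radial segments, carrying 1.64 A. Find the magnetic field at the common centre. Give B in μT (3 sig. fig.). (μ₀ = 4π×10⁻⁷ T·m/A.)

B ≈ 22.7 μT

The radial connectors point toward the centre, so dl × r̂ = 0 and they contribute nothing.
Each semicircle gives μ₀I/(4R): inner arc 4.44×10⁻⁵ T, outer arc 2.17×10⁻⁵ T.
The two arcs carry current in opposite angular senses, so their fields oppose: B = |4.44×10⁻⁵ − 2.17×10⁻⁵| = 2.27×10⁻⁵ T.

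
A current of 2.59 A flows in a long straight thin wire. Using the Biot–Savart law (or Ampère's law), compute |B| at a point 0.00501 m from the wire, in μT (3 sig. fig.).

For an infinitely long straight wire, B = μ₀I/(2πd).
B = (4π×10⁻⁷ × 2.59) / (2π × 0.00501) = 1.03×10⁻⁴ T.

B ≈ 103 μT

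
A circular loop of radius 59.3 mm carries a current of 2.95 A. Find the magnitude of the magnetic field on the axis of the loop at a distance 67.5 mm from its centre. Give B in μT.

B ≈ 8.99 μT

On the axis of a circular loop, B = μ₀IR² / [2(R²+z²)^(3/2)].
R² + z² = (0.0593)² + (0.0675)² = 0.008073 m², and (R²+z²)^(3/2) = 7.25×10⁻⁴ m³.
B = (4π×10⁻⁷ × 2.95 × 0.003516) / (2 × 7.25×10⁻⁴) = 8.99×10⁻⁶ T.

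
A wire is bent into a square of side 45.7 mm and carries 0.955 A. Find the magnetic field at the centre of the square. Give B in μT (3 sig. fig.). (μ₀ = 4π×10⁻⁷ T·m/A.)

B ≈ 23.6 μT

Each side is a finite straight segment at perpendicular distance d = a/(2 tan(π/4)) = 0.02285 m from the centre, with end-angles ±π/4.
One side contributes B₁ = (μ₀I/4πd)·2 sin(π/4) = 5.91×10⁻⁶ T.
All 4 sides add in the same direction: B = 4 × 5.91×10⁻⁶ = 2.36×10⁻⁵ T.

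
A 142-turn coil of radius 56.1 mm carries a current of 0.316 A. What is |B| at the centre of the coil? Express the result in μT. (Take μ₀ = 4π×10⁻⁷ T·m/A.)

B ≈ 503 μT

For an N-turn flat coil, B = Nμ₀I/(2R) with R = 0.0561 m.
B = 142 × 3.54×10⁻⁶ T = 5.03×10⁻⁴ T.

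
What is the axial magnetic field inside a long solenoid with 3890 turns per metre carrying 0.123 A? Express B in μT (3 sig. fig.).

B ≈ 601 μT

Inside a long solenoid, B = μ₀nI with n = 3890 turns/m.
B = 4π×10⁻⁷ × 3890 × 0.123 = 6.01×10⁻⁴ T.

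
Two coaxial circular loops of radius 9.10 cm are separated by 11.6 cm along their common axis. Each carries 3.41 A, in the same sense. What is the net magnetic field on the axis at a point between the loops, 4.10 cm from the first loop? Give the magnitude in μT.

B ≈ 28.7 μT

Each loop contributes B = μ₀IR²/[2(R²+z²)^(3/2)] on the axis, with z measured from that loop.
Loop 1 (z = 0.041 m): B₁ = 1.78×10⁻⁵ T. Loop 2 (z = 0.075 m): B₂ = 1.08×10⁻⁵ T.
The fields add: B = B₁ + B₂ = 2.87×10⁻⁵ T.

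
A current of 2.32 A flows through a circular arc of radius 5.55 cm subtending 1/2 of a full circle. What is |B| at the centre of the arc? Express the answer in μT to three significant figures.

B ≈ 13.1 μT

The Biot–Savart field of a circular arc at its centre is B = μ₀Iφ/(4πR), with φ = 3.142 rad.
B = (4π×10⁻⁷ × 2.32 × 3.142) / (4π × 0.0555) = 1.31×10⁻⁵ T.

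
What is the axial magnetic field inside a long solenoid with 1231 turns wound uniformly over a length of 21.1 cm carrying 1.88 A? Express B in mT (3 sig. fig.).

Inside a long solenoid, B = μ₀nI with n = 5834 turns/m.
B = 4π×10⁻⁷ × 5834 × 1.88 = 1.38×10⁻² T.

B ≈ 13.8 mT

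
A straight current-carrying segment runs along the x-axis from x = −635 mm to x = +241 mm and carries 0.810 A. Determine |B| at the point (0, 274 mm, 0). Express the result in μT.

For a finite straight segment, B = (μ₀I/4πd)(sinθ₁ + sinθ₂), where θ₁, θ₂ are the angles from the perpendicular to each end.
The perpendicular distance is d = 0.274 m; the end-offsets along the wire are a = 0.635 m and b = 0.241 m.
sinθ₁ = 0.635/√(0.635²+0.274²) = 0.9182; sinθ₂ = 0.241/√(0.241²+0.274²) = 0.6604.
B = (4π×10⁻⁷ × 0.810) / (4π × 0.274) × (0.9182 + 0.6604) = 4.67×10⁻⁷ T.

B ≈ 0.467 μT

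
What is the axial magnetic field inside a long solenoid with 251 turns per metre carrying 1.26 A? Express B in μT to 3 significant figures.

Inside a long solenoid, B = μ₀nI with n = 251 turns/m.
B = 4π×10⁻⁷ × 251 × 1.26 = 3.97×10⁻⁴ T.

B ≈ 397 μT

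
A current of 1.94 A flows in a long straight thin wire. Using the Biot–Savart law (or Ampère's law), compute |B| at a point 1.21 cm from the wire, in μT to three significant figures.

B ≈ 32.1 μT

For an infinitely long straight wire, B = μ₀I/(2πd).
B = (4π×10⁻⁷ × 1.94) / (2π × 0.0121) = 3.21×10⁻⁵ T.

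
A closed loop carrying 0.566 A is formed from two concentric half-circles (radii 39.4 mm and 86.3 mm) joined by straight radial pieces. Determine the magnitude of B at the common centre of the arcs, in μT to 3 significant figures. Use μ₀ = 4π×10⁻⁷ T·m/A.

B ≈ 2.45 μT

The radial connectors point toward the centre, so dl × r̂ = 0 and they contribute nothing.
Each semicircle gives μ₀I/(4R): inner arc 4.51×10⁻⁶ T, outer arc 2.06×10⁻⁶ T.
The two arcs carry current in opposite angular senses, so their fields oppose: B = |4.51×10⁻⁶ − 2.06×10⁻⁶| = 2.45×10⁻⁶ T.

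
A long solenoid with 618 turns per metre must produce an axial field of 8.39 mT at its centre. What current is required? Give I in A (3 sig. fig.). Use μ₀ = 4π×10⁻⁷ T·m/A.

I ≈ 10.8 A

Inside a long solenoid B = μ₀nI with n = 618 m⁻¹, so I = B/(μ₀n).
I = 8.39×10⁻³ / (4π×10⁻⁷ × 618) = 10.8 A.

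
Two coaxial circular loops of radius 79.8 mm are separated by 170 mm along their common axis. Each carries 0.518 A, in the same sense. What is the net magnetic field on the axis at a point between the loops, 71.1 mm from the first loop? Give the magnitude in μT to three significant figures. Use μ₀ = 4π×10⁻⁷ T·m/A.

Each loop contributes B = μ₀IR²/[2(R²+z²)^(3/2)] on the axis, with z measured from that loop.
Loop 1 (z = 0.0711 m): B₁ = 1.70×10⁻⁶ T. Loop 2 (z = 0.0989 m): B₂ = 1.01×10⁻⁶ T.
The fields add: B = B₁ + B₂ = 2.71×10⁻⁶ T.

B ≈ 2.71 μT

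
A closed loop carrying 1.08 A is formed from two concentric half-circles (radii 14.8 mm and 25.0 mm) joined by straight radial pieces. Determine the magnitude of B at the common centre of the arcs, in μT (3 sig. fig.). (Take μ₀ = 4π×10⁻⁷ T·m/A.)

The radial connectors point toward the centre, so dl × r̂ = 0 and they contribute nothing.
Each semicircle gives μ₀I/(4R): inner arc 2.29×10⁻⁵ T, outer arc 1.36×10⁻⁵ T.
The two arcs carry current in opposite angular senses, so their fields oppose: B = |2.29×10⁻⁵ − 1.36×10⁻⁵| = 9.35×10⁻⁶ T.

B ≈ 9.35 μT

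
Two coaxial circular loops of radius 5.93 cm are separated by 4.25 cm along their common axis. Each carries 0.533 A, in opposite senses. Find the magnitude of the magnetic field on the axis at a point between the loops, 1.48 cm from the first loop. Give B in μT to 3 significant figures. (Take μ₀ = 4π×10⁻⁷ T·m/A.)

B ≈ 0.958 μT

Each loop contributes B = μ₀IR²/[2(R²+z²)^(3/2)] on the axis, with z measured from that loop.
Loop 1 (z = 0.0148 m): B₁ = 5.16×10⁻⁶ T. Loop 2 (z = 0.0277 m): B₂ = 4.20×10⁻⁶ T.
The fields oppose: B = |B₁ − B₂| = 9.58×10⁻⁷ T.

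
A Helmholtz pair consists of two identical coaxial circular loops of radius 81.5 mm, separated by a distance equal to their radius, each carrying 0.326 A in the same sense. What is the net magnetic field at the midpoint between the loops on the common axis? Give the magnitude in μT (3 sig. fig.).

B ≈ 3.60 μT

Each loop contributes B = μ₀IR²/[2(R²+z²)^(3/2)] on the axis, with z measured from that loop.
Loop 1 (z = 0.04075 m): B₁ = 1.80×10⁻⁶ T. Loop 2 (z = 0.04075 m): B₂ = 1.80×10⁻⁶ T.
The fields add: B = B₁ + B₂ = 3.60×10⁻⁶ T.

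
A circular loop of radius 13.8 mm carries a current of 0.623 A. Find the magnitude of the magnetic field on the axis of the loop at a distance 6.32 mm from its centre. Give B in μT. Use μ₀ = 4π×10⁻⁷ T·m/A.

B ≈ 21.3 μT

On the axis of a circular loop, B = μ₀IR² / [2(R²+z²)^(3/2)].
R² + z² = (0.0138)² + (0.00632)² = 0.0002304 m², and (R²+z²)^(3/2) = 3.50×10⁻⁶ m³.
B = (4π×10⁻⁷ × 0.623 × 0.0001904) / (2 × 3.50×10⁻⁶) = 2.13×10⁻⁵ T.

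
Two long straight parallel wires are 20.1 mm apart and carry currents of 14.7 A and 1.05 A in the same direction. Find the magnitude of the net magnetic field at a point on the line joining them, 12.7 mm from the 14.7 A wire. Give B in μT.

B ≈ 203 μT

Each long wire gives B = μ₀I/(2πd). Distances are d₁ = 0.0127 m and d₂ = 0.0074 m.
B₁ = 2.31×10⁻⁴ T, B₂ = 2.84×10⁻⁵ T.
Between parallel currents the two contributions point in opposite directions, so they subtract. B = |B₁ − B₂| = |2.31×10⁻⁴ − 2.84×10⁻⁵| = 2.03×10⁻⁴ T.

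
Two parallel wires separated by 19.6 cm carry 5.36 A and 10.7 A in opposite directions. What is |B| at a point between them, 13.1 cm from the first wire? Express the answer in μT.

Each long wire gives B = μ₀I/(2πd). Distances are d₁ = 0.131 m and d₂ = 0.065 m.
B₁ = 8.18×10⁻⁶ T, B₂ = 3.29×10⁻⁵ T.
Between antiparallel currents both contributions point the same way, so they add. B = B₁ + B₂ = 8.18×10⁻⁶ + 3.29×10⁻⁵ = 4.11×10⁻⁵ T.

B ≈ 41.1 μT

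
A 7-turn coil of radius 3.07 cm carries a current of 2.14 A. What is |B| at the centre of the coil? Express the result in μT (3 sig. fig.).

B ≈ 307 μT

For an N-turn flat coil, B = Nμ₀I/(2R) with R = 0.0307 m.
B = 7 × 4.38×10⁻⁵ T = 3.07×10⁻⁴ T.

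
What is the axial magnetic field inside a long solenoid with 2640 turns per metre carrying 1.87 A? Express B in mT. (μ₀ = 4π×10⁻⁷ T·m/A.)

B ≈ 6.20 mT

Inside a long solenoid, B = μ₀nI with n = 2640 turns/m.
B = 4π×10⁻⁷ × 2640 × 1.87 = 6.20×10⁻³ T.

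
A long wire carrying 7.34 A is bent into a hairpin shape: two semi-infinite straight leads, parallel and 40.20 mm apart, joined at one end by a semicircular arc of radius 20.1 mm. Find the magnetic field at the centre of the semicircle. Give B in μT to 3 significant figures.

B ≈ 188 μT

The semicircular arc contributes B_arc = μ₀I·π/(4πR) = μ₀I/(4R) = 1.15×10⁻⁴ T.
Each semi-infinite lead is at perpendicular distance R = 0.0201 m from the centre, with the perpendicular foot at its near end, so it contributes μ₀I/(4πR); both point the same way, together 7.30×10⁻⁵ T.
Arc and leads all point the same direction: B = 1.15×10⁻⁴ + 7.30×10⁻⁵ = 1.88×10⁻⁴ T.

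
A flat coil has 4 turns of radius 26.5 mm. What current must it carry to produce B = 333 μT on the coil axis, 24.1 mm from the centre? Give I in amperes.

For an N-turn coil, B = Nμ₀IR²/[2(R²+z²)^(3/2)] with R = 0.0265 m, z = 0.0241 m, so I = 2B(R²+z²)^(3/2)/(Nμ₀R²) = 2 × 3.33×10⁻⁴ × 4.60×10⁻⁵ / (4 × 4π×10⁻⁷ × 0.0007022) = 8.67 A.

I ≈ 8.67 A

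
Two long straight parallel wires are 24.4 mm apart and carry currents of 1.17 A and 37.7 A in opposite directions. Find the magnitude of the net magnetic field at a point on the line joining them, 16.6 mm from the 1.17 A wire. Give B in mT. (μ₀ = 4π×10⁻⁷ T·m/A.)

B ≈ 0.981 mT

Each long wire gives B = μ₀I/(2πd). Distances are d₁ = 0.0166 m and d₂ = 0.0078 m.
B₁ = 1.41×10⁻⁵ T, B₂ = 9.67×10⁻⁴ T.
Between antiparallel currents both contributions point the same way, so they add. B = B₁ + B₂ = 1.41×10⁻⁵ + 9.67×10⁻⁴ = 9.81×10⁻⁴ T.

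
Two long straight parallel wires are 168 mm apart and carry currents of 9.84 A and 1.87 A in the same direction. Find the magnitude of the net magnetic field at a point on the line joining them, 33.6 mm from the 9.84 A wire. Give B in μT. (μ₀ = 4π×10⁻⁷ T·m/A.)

B ≈ 55.8 μT

Each long wire gives B = μ₀I/(2πd). Distances are d₁ = 0.0336 m and d₂ = 0.1344 m.
B₁ = 5.86×10⁻⁵ T, B₂ = 2.78×10⁻⁶ T.
Between parallel currents the two contributions point in opposite directions, so they subtract. B = |B₁ − B₂| = |5.86×10⁻⁵ − 2.78×10⁻⁶| = 5.58×10⁻⁵ T.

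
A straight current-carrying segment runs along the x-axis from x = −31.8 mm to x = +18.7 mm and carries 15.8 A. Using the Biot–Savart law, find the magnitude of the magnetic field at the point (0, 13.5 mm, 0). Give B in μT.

B ≈ 203 μT

For a finite straight segment, B = (μ₀I/4πd)(sinθ₁ + sinθ₂), where θ₁, θ₂ are the angles from the perpendicular to each end.
The perpendicular distance is d = 0.0135 m; the end-offsets along the wire are a = 0.0318 m and b = 0.0187 m.
sinθ₁ = 0.0318/√(0.0318²+0.0135²) = 0.9205; sinθ₂ = 0.0187/√(0.0187²+0.0135²) = 0.8108.
B = (4π×10⁻⁷ × 15.8) / (4π × 0.0135) × (0.9205 + 0.8108) = 2.03×10⁻⁴ T.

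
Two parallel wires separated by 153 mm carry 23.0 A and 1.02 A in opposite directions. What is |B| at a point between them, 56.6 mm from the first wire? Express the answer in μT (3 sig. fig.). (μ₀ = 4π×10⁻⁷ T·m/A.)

Each long wire gives B = μ₀I/(2πd). Distances are d₁ = 0.0566 m and d₂ = 0.0964 m.
B₁ = 8.13×10⁻⁵ T, B₂ = 2.12×10⁻⁶ T.
Between antiparallel currents both contributions point the same way, so they add. B = B₁ + B₂ = 8.13×10⁻⁵ + 2.12×10⁻⁶ = 8.34×10⁻⁵ T.

B ≈ 83.4 μT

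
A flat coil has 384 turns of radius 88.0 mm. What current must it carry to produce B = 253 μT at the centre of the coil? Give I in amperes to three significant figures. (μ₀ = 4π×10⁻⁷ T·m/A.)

I ≈ 0.0923 A

For an N-turn coil, B = Nμ₀I/(2R) with R = 0.088 m, so I = 2RB/(Nμ₀) = 2 × 0.088 × 2.53×10⁻⁴ / (384 × 4π×10⁻⁷) = 9.23×10⁻² A.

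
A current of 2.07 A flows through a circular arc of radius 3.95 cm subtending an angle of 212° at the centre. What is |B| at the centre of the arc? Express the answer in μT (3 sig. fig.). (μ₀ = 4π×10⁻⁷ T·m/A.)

The Biot–Savart field of a circular arc at its centre is B = μ₀Iφ/(4πR), with φ = 3.7 rad.
B = (4π×10⁻⁷ × 2.07 × 3.7) / (4π × 0.0395) = 1.94×10⁻⁵ T.

B ≈ 19.4 μT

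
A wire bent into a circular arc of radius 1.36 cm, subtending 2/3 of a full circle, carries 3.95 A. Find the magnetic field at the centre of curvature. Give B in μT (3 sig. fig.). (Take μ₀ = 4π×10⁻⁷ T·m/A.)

B ≈ 122 μT

The Biot–Savart field of a circular arc at its centre is B = μ₀Iφ/(4πR), with φ = 4.189 rad.
B = (4π×10⁻⁷ × 3.95 × 4.189) / (4π × 0.0136) = 1.22×10⁻⁴ T.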